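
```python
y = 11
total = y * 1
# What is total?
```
Trace:
  y=11
  y=11, total=11

Final answer: 11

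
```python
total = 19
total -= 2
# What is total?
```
Trace:
  total=19
  total=17

Final answer: 17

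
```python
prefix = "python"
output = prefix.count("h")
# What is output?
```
Trace:
  prefix='python'
  prefix='python', output=1

Final answer: 1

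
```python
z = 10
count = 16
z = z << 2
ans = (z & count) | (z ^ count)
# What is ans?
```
Trace:
  z=10
  z=10, count=16
  z=40, count=16
  z=40, count=16, ans=56

Final answer: 56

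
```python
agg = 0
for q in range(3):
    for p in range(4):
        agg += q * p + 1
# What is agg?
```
Trace:
  agg=0
  agg=1, q=0, p=0
  agg=2, q=0, p=1
  agg=3, q=0, p=2
  agg=4, q=0, p=3
  agg=5, q=1, p=0
  agg=7, q=1, p=1
  agg=10, q=1, p=2
  agg=14, q=1, p=3
  agg=15, q=2, p=0
  agg=18, q=2, p=1
  agg=23, q=2, p=2
  agg=30, q=2, p=3

Final answer: 30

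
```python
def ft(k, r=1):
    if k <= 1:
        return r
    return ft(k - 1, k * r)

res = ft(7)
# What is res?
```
Call trace:
ft(k=7, r=1)
  ft(k=6, r=7)
    ft(k=5, r=42)
      ft(k=4, r=210)
        ft(k=3, r=840)
          ft(k=2, r=2520)
            ft(k=1, r=5040)
            -> return 5040
          -> return 5040
        -> return 5040
      -> return 5040
    -> return 5040
  -> return 5040
-> return 5040

Final answer: 5040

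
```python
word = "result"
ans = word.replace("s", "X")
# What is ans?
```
Trace:
  word='result'
  word='result', ans='reXult'

Final answer: 'reXult'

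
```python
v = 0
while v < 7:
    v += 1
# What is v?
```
Trace:
  v=0
  v=1
  v=2
  v=3
  v=4
  v=5
  v=6
  v=7

Final answer: 7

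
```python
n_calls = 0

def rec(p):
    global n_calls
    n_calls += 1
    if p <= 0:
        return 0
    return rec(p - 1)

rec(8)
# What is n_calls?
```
Call trace:
rec(p=8)
  rec(p=7)
    rec(p=6)
      rec(p=5)
        rec(p=4)
          rec(p=3)
            rec(p=2)
              rec(p=1)
                rec(p=0)
                -> return 0
              -> return 0
            -> return 0
          -> return 0
        -> return 0
      -> return 0
    -> return 0
  -> return 0
-> return 0

n_calls is incremented once per call. rec is entered once for each p = 8, 7, 6, 5, 4, 3, 2, 1, 0 (the p <= 0 call returns without recursing), i.e. 8 + 1 calls.
n_calls = 9

Final answer: 9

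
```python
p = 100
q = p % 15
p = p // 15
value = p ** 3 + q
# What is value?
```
Trace:
  p=100
  p=100, q=10
  p=6, q=10
  p=6, q=10, value=226

Final answer: 226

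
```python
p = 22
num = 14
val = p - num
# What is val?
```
Trace:
  p=22
  p=22, num=14
  p=22, num=14, val=8

Final answer: 8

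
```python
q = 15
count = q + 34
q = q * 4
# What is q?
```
Trace:
  q=15
  q=15, count=49
  q=60, count=49

Final answer: 60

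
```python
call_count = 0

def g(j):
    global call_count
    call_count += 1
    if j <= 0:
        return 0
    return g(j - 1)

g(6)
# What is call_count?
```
Call trace:
g(j=6)
  g(j=5)
    g(j=4)
      g(j=3)
        g(j=2)
          g(j=1)
            g(j=0)
            -> return 0
          -> return 0
        -> return 0
      -> return 0
    -> return 0
  -> return 0
-> return 0

call_count is incremented once per call. g is entered once for each j = 6, 5, 4, 3, 2, 1, 0 (the j <= 0 call returns without recursing), i.e. 6 + 1 calls.
call_count = 7

Final answer: 7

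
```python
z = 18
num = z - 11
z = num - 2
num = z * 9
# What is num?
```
Trace:
  z=18
  z=18, num=7
  z=5, num=7
  z=5, num=45

Final answer: 45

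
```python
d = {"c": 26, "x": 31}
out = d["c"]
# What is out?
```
Trace:
  d={'c': 26, 'x': 31}
  d={'c': 26, 'x': 31}, out=26

Final answer: 26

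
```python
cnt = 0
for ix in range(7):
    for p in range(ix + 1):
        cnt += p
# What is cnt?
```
Trace:
  cnt=0
  cnt=0, ix=0, p=0
  cnt=0, ix=1, p=0
  cnt=1, ix=1, p=1
  cnt=1, ix=2, p=0
  cnt=2, ix=2, p=1
  cnt=4, ix=2, p=2
  cnt=4, ix=3, p=0
  cnt=5, ix=3, p=1
  cnt=7, ix=3, p=2
  cnt=10, ix=3, p=3
  cnt=10, ix=4, p=0
  cnt=11, ix=4, p=1
  cnt=13, ix=4, p=2
  cnt=16, ix=4, p=3
  cnt=20, ix=4, p=4
  cnt=20, ix=5, p=0
  cnt=21, ix=5, p=1
  cnt=23, ix=5, p=2
  cnt=26, ix=5, p=3
  cnt=30, ix=5, p=4
  cnt=35, ix=5, p=5
  cnt=35, ix=6, p=0
  cnt=36, ix=6, p=1
  cnt=38, ix=6, p=2
  cnt=41, ix=6, p=3
  cnt=45, ix=6, p=4
  cnt=50, ix=6, p=5
  cnt=56, ix=6, p=6

Final answer: 56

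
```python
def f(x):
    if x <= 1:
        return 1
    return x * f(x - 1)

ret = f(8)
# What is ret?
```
Call trace:
f(x=8)
  f(x=7)
    f(x=6)
      f(x=5)
        f(x=4)
          f(x=3)
            f(x=2)
              f(x=1)
              -> return 1
            -> return 2
          -> return 6
        -> return 24
      -> return 120
    -> return 720
  -> return 5040
-> return 40320

Final answer: 40320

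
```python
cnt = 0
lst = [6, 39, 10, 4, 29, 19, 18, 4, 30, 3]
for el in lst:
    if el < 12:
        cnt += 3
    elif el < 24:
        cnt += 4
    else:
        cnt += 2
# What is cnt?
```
Trace:
  cnt=0
  cnt=3, el=6
  cnt=5, el=39
  cnt=8, el=10
  cnt=11, el=4
  cnt=13, el=29
  cnt=17, el=19
  cnt=21, el=18
  cnt=24, el=4
  cnt=26, el=30
  cnt=29, el=3

Final answer: 29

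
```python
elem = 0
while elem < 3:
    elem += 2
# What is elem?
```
Trace:
  elem=0
  elem=2
  elem=4

Final answer: 4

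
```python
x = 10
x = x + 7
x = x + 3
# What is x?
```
Trace:
  x=10
  x=17
  x=20

Final answer: 20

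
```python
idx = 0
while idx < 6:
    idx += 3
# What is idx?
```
Trace:
  idx=0
  idx=3
  idx=6

Final answer: 6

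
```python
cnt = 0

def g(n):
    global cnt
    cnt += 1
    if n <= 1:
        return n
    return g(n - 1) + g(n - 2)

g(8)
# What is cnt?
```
Call trace (a repeated sub-call is expanded the first time; later identical calls just restate its return value):
g(n=8)
  g(n=7)
    g(n=6)
      g(n=5)
        g(n=4)
          g(n=3)
            g(n=2)
              g(n=1)
              -> return 1
              g(n=0)
              -> return 0
            -> return 1
            g(n=1)
            -> return 1
          -> return 2
          g(n=2) -> return 1  (same call as traced above)
        -> return 3
        g(n=3) -> return 2  (same call as traced above)
      -> return 5
      g(n=4) -> return 3  (same call as traced above)
    -> return 8
    g(n=5) -> return 5  (same call as traced above)
  -> return 13
  g(n=6) -> return 8  (same call as traced above)
-> return 21

cnt is incremented once per call, so count the calls in each subtree. Let C(n) = number of calls made by g(n).
C(0) = C(1) = 1 (base case, no recursion); C(n) = 1 + C(n - 1) + C(n - 2) otherwise.
C(2) = 1 + C(1) + C(0) = 1 + 1 + 1 = 3
C(3) = 1 + C(2) + C(1) = 1 + 3 + 1 = 5
C(4) = 1 + C(3) + C(2) = 1 + 5 + 3 = 9
C(5) = 1 + C(4) + C(3) = 1 + 9 + 5 = 15
C(6) = 1 + C(5) + C(4) = 1 + 15 + 9 = 25
C(7) = 1 + C(6) + C(5) = 1 + 25 + 15 = 41
C(8) = 1 + C(7) + C(6) = 1 + 41 + 25 = 67
cnt = C(8) = 67

Final answer: 67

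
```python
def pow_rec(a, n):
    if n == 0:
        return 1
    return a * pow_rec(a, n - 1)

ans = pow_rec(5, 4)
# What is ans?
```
Call trace:
pow_rec(a=5, n=4)
  pow_rec(a=5, n=3)
    pow_rec(a=5, n=2)
      pow_rec(a=5, n=1)
        pow_rec(a=5, n=0)
        -> return 1
      -> return 5
    -> return 25
  -> return 125
-> return 625

Final answer: 625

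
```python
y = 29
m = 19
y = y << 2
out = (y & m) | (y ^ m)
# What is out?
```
Trace:
  y=29
  y=29, m=19
  y=116, m=19
  y=116, m=19, out=119

Final answer: 119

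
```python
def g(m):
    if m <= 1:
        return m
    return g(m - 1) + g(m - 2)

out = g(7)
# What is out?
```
Call trace (a repeated sub-call is expanded the first time; later identical calls just restate its return value):
g(m=7)
  g(m=6)
    g(m=5)
      g(m=4)
        g(m=3)
          g(m=2)
            g(m=1)
            -> return 1
            g(m=0)
            -> return 0
          -> return 1
          g(m=1)
          -> return 1
        -> return 2
        g(m=2) -> return 1  (same call as traced above)
      -> return 3
      g(m=3) -> return 2  (same call as traced above)
    -> return 5
    g(m=4) -> return 3  (same call as traced above)
  -> return 8
  g(m=5) -> return 5  (same call as traced above)
-> return 13

Final answer: 13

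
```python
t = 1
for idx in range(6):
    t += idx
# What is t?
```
Trace:
  t=1
  t=1, idx=0
  t=2, idx=1
  t=4, idx=2
  t=7, idx=3
  t=11, idx=4
  t=16, idx=5

Final answer: 16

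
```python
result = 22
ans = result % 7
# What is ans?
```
Trace:
  result=22
  result=22, ans=1

Final answer: 1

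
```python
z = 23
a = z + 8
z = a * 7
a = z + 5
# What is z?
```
Trace:
  z=23
  z=23, a=31
  z=217, a=31
  z=217, a=222

Final answer: 217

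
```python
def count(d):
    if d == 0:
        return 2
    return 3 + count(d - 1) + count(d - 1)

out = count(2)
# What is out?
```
Call trace (a repeated sub-call is expanded the first time; later identical calls just restate its return value):
count(d=2)
  count(d=1)
    count(d=0)
    -> return 2
    count(d=0)
    -> return 2
  -> return 7
  count(d=1) -> return 7  (same call as traced above)
-> return 17

Final answer: 17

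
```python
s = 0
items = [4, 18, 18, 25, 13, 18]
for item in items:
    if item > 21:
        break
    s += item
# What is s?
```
Trace:
  s=0
  s=4, item=4
  s=22, item=18
  s=40, item=18
  s=40, item=25

Final answer: 40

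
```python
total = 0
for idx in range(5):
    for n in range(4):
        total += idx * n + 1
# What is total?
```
Trace:
  total=0
  total=1, idx=0, n=0
  total=2, idx=0, n=1
  total=3, idx=0, n=2
  total=4, idx=0, n=3
  total=5, idx=1, n=0
  total=7, idx=1, n=1
  total=10, idx=1, n=2
  total=14, idx=1, n=3
  total=15, idx=2, n=0
  total=18, idx=2, n=1
  total=23, idx=2, n=2
  total=30, idx=2, n=3
  total=31, idx=3, n=0
  total=35, idx=3, n=1
  total=42, idx=3, n=2
  total=52, idx=3, n=3
  total=53, idx=4, n=0
  total=58, idx=4, n=1
  total=67, idx=4, n=2
  total=80, idx=4, n=3

Final answer: 80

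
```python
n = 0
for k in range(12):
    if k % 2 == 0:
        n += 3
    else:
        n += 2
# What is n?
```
Trace:
  n=0
  n=3, k=0
  n=5, k=1
  n=8, k=2
  n=10, k=3
  n=13, k=4
  n=15, k=5
  n=18, k=6
  n=20, k=7
  n=23, k=8
  n=25, k=9
  n=28, k=10
  n=30, k=11

Final answer: 30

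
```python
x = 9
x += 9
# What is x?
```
Trace:
  x=9
  x=18

Final answer: 18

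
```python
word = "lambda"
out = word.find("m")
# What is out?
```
Trace:
  word='lambda'
  word='lambda', out=2

Final answer: 2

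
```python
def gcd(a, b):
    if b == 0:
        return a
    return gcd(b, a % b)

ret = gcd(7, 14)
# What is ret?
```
Call trace:
gcd(a=7, b=14)
  gcd(a=14, b=7)
    gcd(a=7, b=0)
    -> return 7
  -> return 7
-> return 7

Final answer: 7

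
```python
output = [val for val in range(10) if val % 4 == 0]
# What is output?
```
Trace:
  val=0
  val=1
  val=2
  val=3
  val=4
  val=5
  val=6
  val=7
  val=8
  val=9
  output=[0, 4, 8]

Final answer: [0, 4, 8]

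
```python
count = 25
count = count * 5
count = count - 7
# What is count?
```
Trace:
  count=25
  count=125
  count=118

Final answer: 118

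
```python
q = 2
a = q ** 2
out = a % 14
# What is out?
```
Trace:
  q=2
  q=2, a=4
  q=2, a=4, out=4

Final answer: 4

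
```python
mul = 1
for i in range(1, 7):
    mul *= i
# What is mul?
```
Trace:
  mul=1
  mul=1, i=1
  mul=2, i=2
  mul=6, i=3
  mul=24, i=4
  mul=120, i=5
  mul=720, i=6

Final answer: 720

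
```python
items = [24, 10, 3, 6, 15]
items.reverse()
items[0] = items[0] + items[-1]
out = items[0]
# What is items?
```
Trace:
  items=[24, 10, 3, 6, 15]
  items=[15, 6, 3, 10, 24]
  items=[39, 6, 3, 10, 24]
  items=[39, 6, 3, 10, 24], out=39

Final answer: [39, 6, 3, 10, 24]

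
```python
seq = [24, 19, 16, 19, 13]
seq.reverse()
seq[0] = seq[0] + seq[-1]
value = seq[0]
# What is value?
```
Trace:
  seq=[24, 19, 16, 19, 13]
  seq=[13, 19, 16, 19, 24]
  seq=[37, 19, 16, 19, 24]
  seq=[37, 19, 16, 19, 24], value=37

Final answer: 37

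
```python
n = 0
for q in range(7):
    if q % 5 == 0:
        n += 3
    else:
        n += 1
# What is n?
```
Trace:
  n=0
  n=3, q=0
  n=4, q=1
  n=5, q=2
  n=6, q=3
  n=7, q=4
  n=10, q=5
  n=11, q=6

Final answer: 11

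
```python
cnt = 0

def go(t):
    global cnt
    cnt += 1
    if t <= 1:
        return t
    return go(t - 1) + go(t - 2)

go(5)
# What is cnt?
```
Call trace (a repeated sub-call is expanded the first time; later identical calls just restate its return value):
go(t=5)
  go(t=4)
    go(t=3)
      go(t=2)
        go(t=1)
        -> return 1
        go(t=0)
        -> return 0
      -> return 1
      go(t=1)
      -> return 1
    -> return 2
    go(t=2) -> return 1  (same call as traced above)
  -> return 3
  go(t=3) -> return 2  (same call as traced above)
-> return 5

cnt is incremented once per call, so count the calls in each subtree. Let C(t) = number of calls made by go(t).
C(0) = C(1) = 1 (base case, no recursion); C(t) = 1 + C(t - 1) + C(t - 2) otherwise.
C(2) = 1 + C(1) + C(0) = 1 + 1 + 1 = 3
C(3) = 1 + C(2) + C(1) = 1 + 3 + 1 = 5
C(4) = 1 + C(3) + C(2) = 1 + 5 + 3 = 9
C(5) = 1 + C(4) + C(3) = 1 + 9 + 5 = 15
cnt = C(5) = 15

Final answer: 15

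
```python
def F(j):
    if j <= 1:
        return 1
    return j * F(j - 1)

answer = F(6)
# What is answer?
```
Call trace:
F(j=6)
  F(j=5)
    F(j=4)
      F(j=3)
        F(j=2)
          F(j=1)
          -> return 1
        -> return 2
      -> return 6
    -> return 24
  -> return 120
-> return 720

Final answer: 720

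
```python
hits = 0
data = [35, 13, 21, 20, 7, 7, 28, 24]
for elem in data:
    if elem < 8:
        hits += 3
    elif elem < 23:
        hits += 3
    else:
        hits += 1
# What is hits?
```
Trace:
  hits=0
  hits=1, elem=35
  hits=4, elem=13
  hits=7, elem=21
  hits=10, elem=20
  hits=13, elem=7
  hits=16, elem=7
  hits=17, elem=28
  hits=18, elem=24

Final answer: 18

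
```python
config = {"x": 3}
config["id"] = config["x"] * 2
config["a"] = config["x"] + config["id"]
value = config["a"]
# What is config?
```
Trace:
  config={'x': 3}
  config={'x': 3, 'id': 6}
  config={'x': 3, 'id': 6, 'a': 9}
  config={'x': 3, 'id': 6, 'a': 9}, value=9

Final answer: {'x': 3, 'id': 6, 'a': 9}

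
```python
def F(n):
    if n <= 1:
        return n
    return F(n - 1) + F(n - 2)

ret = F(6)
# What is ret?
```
Call trace (a repeated sub-call is expanded the first time; later identical calls just restate its return value):
F(n=6)
  F(n=5)
    F(n=4)
      F(n=3)
        F(n=2)
          F(n=1)
          -> return 1
          F(n=0)
          -> return 0
        -> return 1
        F(n=1)
        -> return 1
      -> return 2
      F(n=2) -> return 1  (same call as traced above)
    -> return 3
    F(n=3) -> return 2  (same call as traced above)
  -> return 5
  F(n=4) -> return 3  (same call as traced above)
-> return 8

Final answer: 8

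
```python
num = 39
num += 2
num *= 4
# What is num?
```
Trace:
  num=39
  num=41
  num=164

Final answer: 164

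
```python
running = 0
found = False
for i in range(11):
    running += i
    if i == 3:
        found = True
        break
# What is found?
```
Trace:
  running=0
  running=0, found=False
  running=0, found=False, i=0
  running=1, found=False, i=1
  running=3, found=False, i=2
  running=6, found=True, i=3

Final answer: True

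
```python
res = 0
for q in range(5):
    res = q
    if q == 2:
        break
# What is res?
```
Trace:
  res=0
  res=0, q=0
  res=1, q=1
  res=2, q=2

Final answer: 2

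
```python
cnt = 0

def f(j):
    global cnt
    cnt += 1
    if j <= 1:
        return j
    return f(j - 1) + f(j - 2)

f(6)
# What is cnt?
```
Call trace (a repeated sub-call is expanded the first time; later identical calls just restate its return value):
f(j=6)
  f(j=5)
    f(j=4)
      f(j=3)
        f(j=2)
          f(j=1)
          -> return 1
          f(j=0)
          -> return 0
        -> return 1
        f(j=1)
        -> return 1
      -> return 2
      f(j=2) -> return 1  (same call as traced above)
    -> return 3
    f(j=3) -> return 2  (same call as traced above)
  -> return 5
  f(j=4) -> return 3  (same call as traced above)
-> return 8

cnt is incremented once per call, so count the calls in each subtree. Let C(j) = number of calls made by f(j).
C(0) = C(1) = 1 (base case, no recursion); C(j) = 1 + C(j - 1) + C(j - 2) otherwise.
C(2) = 1 + C(1) + C(0) = 1 + 1 + 1 = 3
C(3) = 1 + C(2) + C(1) = 1 + 3 + 1 = 5
C(4) = 1 + C(3) + C(2) = 1 + 5 + 3 = 9
C(5) = 1 + C(4) + C(3) = 1 + 9 + 5 = 15
C(6) = 1 + C(5) + C(4) = 1 + 15 + 9 = 25
cnt = C(6) = 25

Final answer: 25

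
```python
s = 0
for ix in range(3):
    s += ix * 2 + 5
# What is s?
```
Trace:
  s=0
  s=5, ix=0
  s=12, ix=1
  s=21, ix=2

Final answer: 21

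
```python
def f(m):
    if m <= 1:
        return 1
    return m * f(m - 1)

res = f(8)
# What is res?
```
Call trace:
f(m=8)
  f(m=7)
    f(m=6)
      f(m=5)
        f(m=4)
          f(m=3)
            f(m=2)
              f(m=1)
              -> return 1
            -> return 2
          -> return 6
        -> return 24
      -> return 120
    -> return 720
  -> return 5040
-> return 40320

Final answer: 40320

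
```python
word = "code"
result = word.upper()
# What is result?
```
Trace:
  word='code'
  word='code', result='CODE'

Final answer: 'CODE'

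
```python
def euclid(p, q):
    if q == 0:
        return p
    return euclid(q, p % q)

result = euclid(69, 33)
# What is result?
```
Call trace:
euclid(p=69, q=33)
  euclid(p=33, q=3)
    euclid(p=3, q=0)
    -> return 3
  -> return 3
-> return 3

Final answer: 3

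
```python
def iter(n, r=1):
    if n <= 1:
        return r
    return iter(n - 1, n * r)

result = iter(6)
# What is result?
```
Call trace:
iter(n=6, r=1)
  iter(n=5, r=6)
    iter(n=4, r=30)
      iter(n=3, r=120)
        iter(n=2, r=360)
          iter(n=1, r=720)
          -> return 720
        -> return 720
      -> return 720
    -> return 720
  -> return 720
-> return 720

Final answer: 720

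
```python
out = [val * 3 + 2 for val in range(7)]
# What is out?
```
Trace:
  val=0
  val=1
  val=2
  val=3
  val=4
  val=5
  val=6
  out=[2, 5, 8, 11, 14, 17, 20]

Final answer: [2, 5, 8, 11, 14, 17, 20]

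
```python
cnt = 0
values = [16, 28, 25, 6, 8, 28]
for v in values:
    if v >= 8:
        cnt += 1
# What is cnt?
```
Trace:
  cnt=0
  cnt=1, v=16
  cnt=2, v=28
  cnt=3, v=25
  cnt=3, v=6
  cnt=4, v=8
  cnt=5, v=28

Final answer: 5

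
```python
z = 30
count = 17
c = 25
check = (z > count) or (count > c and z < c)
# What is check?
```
Trace:
  z=30
  z=30, count=17
  z=30, count=17, c=25
  z=30, count=17, c=25, check=True

Final answer: True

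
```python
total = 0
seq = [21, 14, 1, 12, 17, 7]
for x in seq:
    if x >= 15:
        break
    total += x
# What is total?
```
Trace:
  total=0
  total=0, x=21

Final answer: 0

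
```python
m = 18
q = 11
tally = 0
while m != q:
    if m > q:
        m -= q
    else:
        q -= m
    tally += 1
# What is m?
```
Trace:
  m=18
  m=18, q=11
  m=18, q=11, tally=0
  m=7, q=11, tally=1
  m=7, q=4, tally=2
  m=3, q=4, tally=3
  m=3, q=1, tally=4
  m=2, q=1, tally=5
  m=1, q=1, tally=6

Final answer: 1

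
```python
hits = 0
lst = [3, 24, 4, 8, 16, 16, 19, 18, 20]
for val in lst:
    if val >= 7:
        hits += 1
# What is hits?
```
Trace:
  hits=0
  hits=0, val=3
  hits=1, val=24
  hits=1, val=4
  hits=2, val=8
  hits=3, val=16
  hits=4, val=16
  hits=5, val=19
  hits=6, val=18
  hits=7, val=20

Final answer: 7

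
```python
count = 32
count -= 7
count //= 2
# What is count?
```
Trace:
  count=32
  count=25
  count=12

Final answer: 12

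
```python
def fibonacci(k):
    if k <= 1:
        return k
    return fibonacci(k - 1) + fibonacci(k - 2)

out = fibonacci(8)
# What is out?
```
Call trace (a repeated sub-call is expanded the first time; later identical calls just restate its return value):
fibonacci(k=8)
  fibonacci(k=7)
    fibonacci(k=6)
      fibonacci(k=5)
        fibonacci(k=4)
          fibonacci(k=3)
            fibonacci(k=2)
              fibonacci(k=1)
              -> return 1
              fibonacci(k=0)
              -> return 0
            -> return 1
            fibonacci(k=1)
            -> return 1
          -> return 2
          fibonacci(k=2) -> return 1  (same call as traced above)
        -> return 3
        fibonacci(k=3) -> return 2  (same call as traced above)
      -> return 5
      fibonacci(k=4) -> return 3  (same call as traced above)
    -> return 8
    fibonacci(k=5) -> return 5  (same call as traced above)
  -> return 13
  fibonacci(k=6) -> return 8  (same call as traced above)
-> return 21

Final answer: 21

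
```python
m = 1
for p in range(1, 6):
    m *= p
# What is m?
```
Trace:
  m=1
  m=1, p=1
  m=2, p=2
  m=6, p=3
  m=24, p=4
  m=120, p=5

Final answer: 120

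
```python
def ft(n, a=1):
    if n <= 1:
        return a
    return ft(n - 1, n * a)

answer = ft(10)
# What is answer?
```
Call trace:
ft(n=10, a=1)
  ft(n=9, a=10)
    ft(n=8, a=90)
      ft(n=7, a=720)
        ft(n=6, a=5040)
          ft(n=5, a=30240)
            ft(n=4, a=151200)
              ft(n=3, a=604800)
                ft(n=2, a=1814400)
                  ft(n=1, a=3628800)
                  -> return 3628800
                -> return 3628800
              -> return 3628800
            -> return 3628800
          -> return 3628800
        -> return 3628800
      -> return 3628800
    -> return 3628800
  -> return 3628800
-> return 3628800

Final answer: 3628800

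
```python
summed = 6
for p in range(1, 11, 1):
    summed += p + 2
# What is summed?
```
Trace:
  summed=6
  summed=9, p=1
  summed=13, p=2
  summed=18, p=3
  summed=24, p=4
  summed=31, p=5
  summed=39, p=6
  summed=48, p=7
  summed=58, p=8
  summed=69, p=9
  summed=81, p=10

Final answer: 81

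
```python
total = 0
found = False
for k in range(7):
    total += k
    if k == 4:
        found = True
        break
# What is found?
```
Trace:
  total=0
  total=0, found=False
  total=0, found=False, k=0
  total=1, found=False, k=1
  total=3, found=False, k=2
  total=6, found=False, k=3
  total=10, found=True, k=4

Final answer: True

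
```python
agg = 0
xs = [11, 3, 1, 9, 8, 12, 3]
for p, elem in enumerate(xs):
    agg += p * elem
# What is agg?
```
Trace:
  agg=0
  agg=0, p=0, elem=11
  agg=3, p=1, elem=3
  agg=5, p=2, elem=1
  agg=32, p=3, elem=9
  agg=64, p=4, elem=8
  agg=124, p=5, elem=12
  agg=142, p=6, elem=3

Final answer: 142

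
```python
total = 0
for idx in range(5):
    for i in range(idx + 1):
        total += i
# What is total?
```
Trace:
  total=0
  total=0, idx=0, i=0
  total=0, idx=1, i=0
  total=1, idx=1, i=1
  total=1, idx=2, i=0
  total=2, idx=2, i=1
  total=4, idx=2, i=2
  total=4, idx=3, i=0
  total=5, idx=3, i=1
  total=7, idx=3, i=2
  total=10, idx=3, i=3
  total=10, idx=4, i=0
  total=11, idx=4, i=1
  total=13, idx=4, i=2
  total=16, idx=4, i=3
  total=20, idx=4, i=4

Final answer: 20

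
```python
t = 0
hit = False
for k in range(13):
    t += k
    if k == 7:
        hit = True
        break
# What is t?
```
Trace:
  t=0
  t=0, hit=False
  t=0, hit=False, k=0
  t=1, hit=False, k=1
  t=3, hit=False, k=2
  t=6, hit=False, k=3
  t=10, hit=False, k=4
  t=15, hit=False, k=5
  t=21, hit=False, k=6
  t=28, hit=True, k=7

Final answer: 28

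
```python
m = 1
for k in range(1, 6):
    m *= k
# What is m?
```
Trace:
  m=1
  m=1, k=1
  m=2, k=2
  m=6, k=3
  m=24, k=4
  m=120, k=5

Final answer: 120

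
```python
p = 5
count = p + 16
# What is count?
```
Trace:
  p=5
  p=5, count=21

Final answer: 21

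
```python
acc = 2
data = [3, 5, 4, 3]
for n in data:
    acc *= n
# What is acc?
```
Trace:
  acc=2
  acc=6, n=3
  acc=30, n=5
  acc=120, n=4
  acc=360, n=3

Final answer: 360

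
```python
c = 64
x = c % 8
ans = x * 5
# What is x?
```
Trace:
  c=64
  c=64, x=0
  c=64, x=0, ans=0

Final answer: 0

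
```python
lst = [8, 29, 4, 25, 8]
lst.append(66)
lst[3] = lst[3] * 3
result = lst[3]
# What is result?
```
Trace:
  lst=[8, 29, 4, 25, 8]
  lst=[8, 29, 4, 25, 8, 66]
  lst=[8, 29, 4, 75, 8, 66]
  lst=[8, 29, 4, 75, 8, 66], result=75

Final answer: 75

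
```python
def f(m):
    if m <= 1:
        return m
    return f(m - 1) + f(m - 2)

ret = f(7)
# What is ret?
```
Call trace (a repeated sub-call is expanded the first time; later identical calls just restate its return value):
f(m=7)
  f(m=6)
    f(m=5)
      f(m=4)
        f(m=3)
          f(m=2)
            f(m=1)
            -> return 1
            f(m=0)
            -> return 0
          -> return 1
          f(m=1)
          -> return 1
        -> return 2
        f(m=2) -> return 1  (same call as traced above)
      -> return 3
      f(m=3) -> return 2  (same call as traced above)
    -> return 5
    f(m=4) -> return 3  (same call as traced above)
  -> return 8
  f(m=5) -> return 5  (same call as traced above)
-> return 13

Final answer: 13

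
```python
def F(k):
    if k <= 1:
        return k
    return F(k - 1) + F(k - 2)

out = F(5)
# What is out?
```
Call trace (a repeated sub-call is expanded the first time; later identical calls just restate its return value):
F(k=5)
  F(k=4)
    F(k=3)
      F(k=2)
        F(k=1)
        -> return 1
        F(k=0)
        -> return 0
      -> return 1
      F(k=1)
      -> return 1
    -> return 2
    F(k=2) -> return 1  (same call as traced above)
  -> return 3
  F(k=3) -> return 2  (same call as traced above)
-> return 5

Final answer: 5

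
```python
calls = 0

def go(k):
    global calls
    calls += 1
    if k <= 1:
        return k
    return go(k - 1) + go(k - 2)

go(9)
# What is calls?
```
Call trace (a repeated sub-call is expanded the first time; later identical calls just restate its return value):
go(k=9)
  go(k=8)
    go(k=7)
      go(k=6)
        go(k=5)
          go(k=4)
            go(k=3)
              go(k=2)
                go(k=1)
                -> return 1
                go(k=0)
                -> return 0
              -> return 1
              go(k=1)
              -> return 1
            -> return 2
            go(k=2) -> return 1  (same call as traced above)
          -> return 3
          go(k=3) -> return 2  (same call as traced above)
        -> return 5
        go(k=4) -> return 3  (same call as traced above)
      -> return 8
      go(k=5) -> return 5  (same call as traced above)
    -> return 13
    go(k=6) -> return 8  (same call as traced above)
  -> return 21
  go(k=7) -> return 13  (same call as traced above)
-> return 34

calls is incremented once per call, so count the calls in each subtree. Let C(k) = number of calls made by go(k).
C(0) = C(1) = 1 (base case, no recursion); C(k) = 1 + C(k - 1) + C(k - 2) otherwise.
C(2) = 1 + C(1) + C(0) = 1 + 1 + 1 = 3
C(3) = 1 + C(2) + C(1) = 1 + 3 + 1 = 5
C(4) = 1 + C(3) + C(2) = 1 + 5 + 3 = 9
C(5) = 1 + C(4) + C(3) = 1 + 9 + 5 = 15
C(6) = 1 + C(5) + C(4) = 1 + 15 + 9 = 25
C(7) = 1 + C(6) + C(5) = 1 + 25 + 15 = 41
C(8) = 1 + C(7) + C(6) = 1 + 41 + 25 = 67
C(9) = 1 + C(8) + C(7) = 1 + 67 + 41 = 109
calls = C(9) = 109

Final answer: 109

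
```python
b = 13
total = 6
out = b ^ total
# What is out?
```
Trace:
  b=13
  b=13, total=6
  b=13, total=6, out=11

Final answer: 11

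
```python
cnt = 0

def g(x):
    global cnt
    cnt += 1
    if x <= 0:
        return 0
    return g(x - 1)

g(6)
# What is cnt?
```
Call trace:
g(x=6)
  g(x=5)
    g(x=4)
      g(x=3)
        g(x=2)
          g(x=1)
            g(x=0)
            -> return 0
          -> return 0
        -> return 0
      -> return 0
    -> return 0
  -> return 0
-> return 0

cnt is incremented once per call. g is entered once for each x = 6, 5, 4, 3, 2, 1, 0 (the x <= 0 call returns without recursing), i.e. 6 + 1 calls.
cnt = 7

Final answer: 7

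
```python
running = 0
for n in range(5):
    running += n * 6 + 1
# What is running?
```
Trace:
  running=0
  running=1, n=0
  running=8, n=1
  running=21, n=2
  running=40, n=3
  running=65, n=4

Final answer: 65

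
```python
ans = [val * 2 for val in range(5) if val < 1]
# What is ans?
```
Trace:
  val=0
  val=1
  val=2
  val=3
  val=4
  ans=[0]

Final answer: [0]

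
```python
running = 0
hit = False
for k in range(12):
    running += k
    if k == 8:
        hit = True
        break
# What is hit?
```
Trace:
  running=0
  running=0, hit=False
  running=0, hit=False, k=0
  running=1, hit=False, k=1
  running=3, hit=False, k=2
  running=6, hit=False, k=3
  running=10, hit=False, k=4
  running=15, hit=False, k=5
  running=21, hit=False, k=6
  running=28, hit=False, k=7
  running=36, hit=True, k=8

Final answer: True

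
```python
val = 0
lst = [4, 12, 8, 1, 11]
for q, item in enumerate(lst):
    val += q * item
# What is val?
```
Trace:
  val=0
  val=0, q=0, item=4
  val=12, q=1, item=12
  val=28, q=2, item=8
  val=31, q=3, item=1
  val=75, q=4, item=11

Final answer: 75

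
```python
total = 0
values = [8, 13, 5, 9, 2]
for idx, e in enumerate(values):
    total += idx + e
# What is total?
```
Trace:
  total=0
  total=8, idx=0, e=8
  total=22, idx=1, e=13
  total=29, idx=2, e=5
  total=41, idx=3, e=9
  total=47, idx=4, e=2

Final answer: 47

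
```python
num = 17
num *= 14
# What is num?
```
Trace:
  num=17
  num=238

Final answer: 238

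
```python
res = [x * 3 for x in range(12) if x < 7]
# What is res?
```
Trace:
  x=0
  x=1
  x=2
  x=3
  x=4
  x=5
  x=6
  x=7
  x=8
  x=9
  x=10
  x=11
  res=[0, 3, 6, 9, 12, 15, 18]

Final answer: [0, 3, 6, 9, 12, 15, 18]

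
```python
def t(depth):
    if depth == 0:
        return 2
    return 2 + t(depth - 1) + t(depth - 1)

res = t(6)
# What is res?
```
Call trace (a repeated sub-call is expanded the first time; later identical calls just restate its return value):
t(depth=6)
  t(depth=5)
    t(depth=4)
      t(depth=3)
        t(depth=2)
          t(depth=1)
            t(depth=0)
            -> return 2
            t(depth=0)
            -> return 2
          -> return 6
          t(depth=1) -> return 6  (same call as traced above)
        -> return 14
        t(depth=2) -> return 14  (same call as traced above)
      -> return 30
      t(depth=3) -> return 30  (same call as traced above)
    -> return 62
    t(depth=4) -> return 62  (same call as traced above)
  -> return 126
  t(depth=5) -> return 126  (same call as traced above)
-> return 254

Final answer: 254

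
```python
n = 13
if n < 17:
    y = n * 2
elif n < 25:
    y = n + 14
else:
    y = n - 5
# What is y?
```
Trace:
  n=13
  n=13, y=26

Final answer: 26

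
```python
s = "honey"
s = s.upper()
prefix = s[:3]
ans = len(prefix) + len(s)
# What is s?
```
Trace:
  s='honey'
  s='HONEY'
  s='HONEY', prefix='HON'
  s='HONEY', prefix='HON', ans=8

Final answer: 'HONEY'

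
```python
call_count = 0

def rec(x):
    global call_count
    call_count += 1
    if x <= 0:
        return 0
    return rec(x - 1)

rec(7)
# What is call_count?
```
Call trace:
rec(x=7)
  rec(x=6)
    rec(x=5)
      rec(x=4)
        rec(x=3)
          rec(x=2)
            rec(x=1)
              rec(x=0)
              -> return 0
            -> return 0
          -> return 0
        -> return 0
      -> return 0
    -> return 0
  -> return 0
-> return 0

call_count is incremented once per call. rec is entered once for each x = 7, 6, 5, 4, 3, 2, 1, 0 (the x <= 0 call returns without recursing), i.e. 7 + 1 calls.
call_count = 8

Final answer: 8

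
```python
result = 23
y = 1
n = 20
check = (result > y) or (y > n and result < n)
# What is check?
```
Trace:
  result=23
  result=23, y=1
  result=23, y=1, n=20
  result=23, y=1, n=20, check=True

Final answer: True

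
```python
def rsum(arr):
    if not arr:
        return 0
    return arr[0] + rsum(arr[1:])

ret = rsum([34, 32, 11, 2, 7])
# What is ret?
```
Call trace:
rsum(arr=[34, 32, 11, 2, 7])
  rsum(arr=[32, 11, 2, 7])
    rsum(arr=[11, 2, 7])
      rsum(arr=[2, 7])
        rsum(arr=[7])
          rsum(arr=[])
          -> return 0
        -> return 7
      -> return 9
    -> return 20
  -> return 52
-> return 86

Final answer: 86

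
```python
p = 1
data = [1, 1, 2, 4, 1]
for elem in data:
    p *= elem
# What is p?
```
Trace:
  p=1
  p=1, elem=1
  p=1, elem=1
  p=2, elem=2
  p=8, elem=4
  p=8, elem=1

Final answer: 8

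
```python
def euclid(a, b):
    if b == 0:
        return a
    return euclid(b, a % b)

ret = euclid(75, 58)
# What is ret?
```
Call trace:
euclid(a=75, b=58)
  euclid(a=58, b=17)
    euclid(a=17, b=7)
      euclid(a=7, b=3)
        euclid(a=3, b=1)
          euclid(a=1, b=0)
          -> return 1
        -> return 1
      -> return 1
    -> return 1
  -> return 1
-> return 1

Final answer: 1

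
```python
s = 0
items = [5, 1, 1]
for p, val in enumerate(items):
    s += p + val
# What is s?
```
Trace:
  s=0
  s=5, p=0, val=5
  s=7, p=1, val=1
  s=10, p=2, val=1

Final answer: 10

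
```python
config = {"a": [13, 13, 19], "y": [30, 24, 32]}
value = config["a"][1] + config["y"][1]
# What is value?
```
Trace:
  config={'a': [13, 13, 19], 'y': [30, 24, 32]}
  config={'a': [13, 13, 19], 'y': [30, 24, 32]}, value=37

Final answer: 37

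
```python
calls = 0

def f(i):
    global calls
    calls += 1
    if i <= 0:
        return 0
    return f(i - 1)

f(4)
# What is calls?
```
Call trace:
f(i=4)
  f(i=3)
    f(i=2)
      f(i=1)
        f(i=0)
        -> return 0
      -> return 0
    -> return 0
  -> return 0
-> return 0

calls is incremented once per call. f is entered once for each i = 4, 3, 2, 1, 0 (the i <= 0 call returns without recursing), i.e. 4 + 1 calls.
calls = 5

Final answer: 5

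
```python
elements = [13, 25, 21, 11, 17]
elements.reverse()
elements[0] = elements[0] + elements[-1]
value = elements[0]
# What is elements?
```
Trace:
  elements=[13, 25, 21, 11, 17]
  elements=[17, 11, 21, 25, 13]
  elements=[30, 11, 21, 25, 13]
  elements=[30, 11, 21, 25, 13], value=30

Final answer: [30, 11, 21, 25, 13]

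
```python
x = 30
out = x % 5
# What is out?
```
Trace:
  x=30
  x=30, out=0

Final answer: 0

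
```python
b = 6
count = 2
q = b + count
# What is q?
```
Trace:
  b=6
  b=6, count=2
  b=6, count=2, q=8

Final answer: 8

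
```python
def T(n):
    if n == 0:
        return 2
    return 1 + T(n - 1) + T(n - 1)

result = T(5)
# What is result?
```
Call trace (a repeated sub-call is expanded the first time; later identical calls just restate its return value):
T(n=5)
  T(n=4)
    T(n=3)
      T(n=2)
        T(n=1)
          T(n=0)
          -> return 2
          T(n=0)
          -> return 2
        -> return 5
        T(n=1) -> return 5  (same call as traced above)
      -> return 11
      T(n=2) -> return 11  (same call as traced above)
    -> return 23
    T(n=3) -> return 23  (same call as traced above)
  -> return 47
  T(n=4) -> return 47  (same call as traced above)
-> return 95

Final answer: 95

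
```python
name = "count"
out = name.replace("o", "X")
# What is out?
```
Trace:
  name='count'
  name='count', out='cXunt'

Final answer: 'cXunt'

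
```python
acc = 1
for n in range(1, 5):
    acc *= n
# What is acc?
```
Trace:
  acc=1
  acc=1, n=1
  acc=2, n=2
  acc=6, n=3
  acc=24, n=4

Final answer: 24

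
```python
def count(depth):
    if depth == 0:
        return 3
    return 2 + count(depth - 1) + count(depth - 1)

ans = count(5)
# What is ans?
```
Call trace (a repeated sub-call is expanded the first time; later identical calls just restate its return value):
count(depth=5)
  count(depth=4)
    count(depth=3)
      count(depth=2)
        count(depth=1)
          count(depth=0)
          -> return 3
          count(depth=0)
          -> return 3
        -> return 8
        count(depth=1) -> return 8  (same call as traced above)
      -> return 18
      count(depth=2) -> return 18  (same call as traced above)
    -> return 38
    count(depth=3) -> return 38  (same call as traced above)
  -> return 78
  count(depth=4) -> return 78  (same call as traced above)
-> return 158

Final answer: 158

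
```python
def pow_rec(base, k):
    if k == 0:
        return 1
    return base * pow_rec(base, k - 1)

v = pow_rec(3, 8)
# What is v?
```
Call trace:
pow_rec(base=3, k=8)
  pow_rec(base=3, k=7)
    pow_rec(base=3, k=6)
      pow_rec(base=3, k=5)
        pow_rec(base=3, k=4)
          pow_rec(base=3, k=3)
            pow_rec(base=3, k=2)
              pow_rec(base=3, k=1)
                pow_rec(base=3, k=0)
                -> return 1
              -> return 3
            -> return 9
          -> return 27
        -> return 81
      -> return 243
    -> return 729
  -> return 2187
-> return 6561

Final answer: 6561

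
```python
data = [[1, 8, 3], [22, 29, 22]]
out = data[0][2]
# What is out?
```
Trace:
  data=[[1, 8, 3], [22, 29, 22]]
  data=[[1, 8, 3], [22, 29, 22]], out=3

Final answer: 3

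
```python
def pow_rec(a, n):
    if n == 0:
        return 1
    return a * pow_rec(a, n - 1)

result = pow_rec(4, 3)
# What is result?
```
Call trace:
pow_rec(a=4, n=3)
  pow_rec(a=4, n=2)
    pow_rec(a=4, n=1)
      pow_rec(a=4, n=0)
      -> return 1
    -> return 4
  -> return 16
-> return 64

Final answer: 64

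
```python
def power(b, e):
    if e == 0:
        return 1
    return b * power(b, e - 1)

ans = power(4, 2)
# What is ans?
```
Call trace:
power(b=4, e=2)
  power(b=4, e=1)
    power(b=4, e=0)
    -> return 1
  -> return 4
-> return 16

Final answer: 16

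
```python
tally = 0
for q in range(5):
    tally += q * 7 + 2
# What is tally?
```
Trace:
  tally=0
  tally=2, q=0
  tally=11, q=1
  tally=27, q=2
  tally=50, q=3
  tally=80, q=4

Final answer: 80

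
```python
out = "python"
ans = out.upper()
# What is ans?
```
Trace:
  out='python'
  out='python', ans='PYTHON'

Final answer: 'PYTHON'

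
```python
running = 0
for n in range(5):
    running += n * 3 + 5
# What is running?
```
Trace:
  running=0
  running=5, n=0
  running=13, n=1
  running=24, n=2
  running=38, n=3
  running=55, n=4

Final answer: 55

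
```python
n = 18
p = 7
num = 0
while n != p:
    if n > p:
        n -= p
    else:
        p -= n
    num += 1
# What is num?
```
Trace:
  n=18
  n=18, p=7
  n=18, p=7, num=0
  n=11, p=7, num=1
  n=4, p=7, num=2
  n=4, p=3, num=3
  n=1, p=3, num=4
  n=1, p=2, num=5
  n=1, p=1, num=6

Final answer: 6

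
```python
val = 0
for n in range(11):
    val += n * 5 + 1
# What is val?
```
Trace:
  val=0
  val=1, n=0
  val=7, n=1
  val=18, n=2
  val=34, n=3
  val=55, n=4
  val=81, n=5
  val=112, n=6
  val=148, n=7
  val=189, n=8
  val=235, n=9
  val=286, n=10

Final answer: 286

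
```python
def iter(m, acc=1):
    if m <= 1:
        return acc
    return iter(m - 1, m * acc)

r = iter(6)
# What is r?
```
Call trace:
iter(m=6, acc=1)
  iter(m=5, acc=6)
    iter(m=4, acc=30)
      iter(m=3, acc=120)
        iter(m=2, acc=360)
          iter(m=1, acc=720)
          -> return 720
        -> return 720
      -> return 720
    -> return 720
  -> return 720
-> return 720

Final answer: 720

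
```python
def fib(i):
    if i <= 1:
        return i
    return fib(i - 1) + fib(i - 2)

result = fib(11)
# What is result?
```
Call trace (a repeated sub-call is expanded the first time; later identical calls just restate its return value):
fib(i=11)
  fib(i=10)
    fib(i=9)
      fib(i=8)
        fib(i=7)
          fib(i=6)
            fib(i=5)
              fib(i=4)
                fib(i=3)
                  fib(i=2)
                    fib(i=1)
                    -> return 1
                    fib(i=0)
                    -> return 0
                  -> return 1
                  fib(i=1)
                  -> return 1
                -> return 2
                fib(i=2) -> return 1  (same call as traced above)
              -> return 3
              fib(i=3) -> return 2  (same call as traced above)
            -> return 5
            fib(i=4) -> return 3  (same call as traced above)
          -> return 8
          fib(i=5) -> return 5  (same call as traced above)
        -> return 13
        fib(i=6) -> return 8  (same call as traced above)
      -> return 21
      fib(i=7) -> return 13  (same call as traced above)
    -> return 34
    fib(i=8) -> return 21  (same call as traced above)
  -> return 55
  fib(i=9) -> return 34  (same call as traced above)
-> return 89

Final answer: 89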